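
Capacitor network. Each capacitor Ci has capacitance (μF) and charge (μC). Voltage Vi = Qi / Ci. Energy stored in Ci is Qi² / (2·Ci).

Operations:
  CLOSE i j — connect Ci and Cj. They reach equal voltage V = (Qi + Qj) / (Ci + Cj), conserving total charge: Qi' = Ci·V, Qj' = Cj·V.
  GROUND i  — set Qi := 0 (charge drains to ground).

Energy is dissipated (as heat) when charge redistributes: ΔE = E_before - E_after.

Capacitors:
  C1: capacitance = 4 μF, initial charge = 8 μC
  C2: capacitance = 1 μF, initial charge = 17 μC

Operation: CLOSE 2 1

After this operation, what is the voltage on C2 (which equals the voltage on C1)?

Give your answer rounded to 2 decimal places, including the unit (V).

Initial: C1(4μF, Q=8μC, V=2.00V), C2(1μF, Q=17μC, V=17.00V)
Op 1: CLOSE 2-1: Q_total=25.00, C_total=5.00, V=5.00; Q2=5.00, Q1=20.00; dissipated=90.000

Answer: 5.00 V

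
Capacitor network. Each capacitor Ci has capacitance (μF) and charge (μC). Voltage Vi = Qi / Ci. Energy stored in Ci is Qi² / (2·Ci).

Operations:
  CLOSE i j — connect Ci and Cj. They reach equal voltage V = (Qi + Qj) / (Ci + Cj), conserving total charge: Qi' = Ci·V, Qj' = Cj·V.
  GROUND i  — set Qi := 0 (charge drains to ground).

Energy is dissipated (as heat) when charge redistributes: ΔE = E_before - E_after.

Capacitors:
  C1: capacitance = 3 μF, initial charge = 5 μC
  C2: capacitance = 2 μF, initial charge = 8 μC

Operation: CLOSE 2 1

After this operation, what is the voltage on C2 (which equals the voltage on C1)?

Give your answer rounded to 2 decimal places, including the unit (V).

Initial: C1(3μF, Q=5μC, V=1.67V), C2(2μF, Q=8μC, V=4.00V)
Op 1: CLOSE 2-1: Q_total=13.00, C_total=5.00, V=2.60; Q2=5.20, Q1=7.80; dissipated=3.267

Answer: 2.60 V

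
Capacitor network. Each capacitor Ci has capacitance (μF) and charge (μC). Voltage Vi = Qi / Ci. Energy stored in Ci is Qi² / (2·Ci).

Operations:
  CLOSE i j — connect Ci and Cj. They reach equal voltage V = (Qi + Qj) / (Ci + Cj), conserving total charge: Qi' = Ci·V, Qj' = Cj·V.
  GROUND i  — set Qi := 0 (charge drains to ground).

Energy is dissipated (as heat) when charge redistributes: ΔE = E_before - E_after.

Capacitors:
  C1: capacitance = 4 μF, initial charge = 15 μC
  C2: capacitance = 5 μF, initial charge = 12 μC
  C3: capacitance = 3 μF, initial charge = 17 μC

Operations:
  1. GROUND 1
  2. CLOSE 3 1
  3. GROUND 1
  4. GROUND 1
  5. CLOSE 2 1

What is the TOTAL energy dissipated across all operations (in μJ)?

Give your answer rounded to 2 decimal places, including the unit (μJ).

Answer: 73.84 μJ

Derivation:
Initial: C1(4μF, Q=15μC, V=3.75V), C2(5μF, Q=12μC, V=2.40V), C3(3μF, Q=17μC, V=5.67V)
Op 1: GROUND 1: Q1=0; energy lost=28.125
Op 2: CLOSE 3-1: Q_total=17.00, C_total=7.00, V=2.43; Q3=7.29, Q1=9.71; dissipated=27.524
Op 3: GROUND 1: Q1=0; energy lost=11.796
Op 4: GROUND 1: Q1=0; energy lost=0.000
Op 5: CLOSE 2-1: Q_total=12.00, C_total=9.00, V=1.33; Q2=6.67, Q1=5.33; dissipated=6.400
Total dissipated: 73.845 μJ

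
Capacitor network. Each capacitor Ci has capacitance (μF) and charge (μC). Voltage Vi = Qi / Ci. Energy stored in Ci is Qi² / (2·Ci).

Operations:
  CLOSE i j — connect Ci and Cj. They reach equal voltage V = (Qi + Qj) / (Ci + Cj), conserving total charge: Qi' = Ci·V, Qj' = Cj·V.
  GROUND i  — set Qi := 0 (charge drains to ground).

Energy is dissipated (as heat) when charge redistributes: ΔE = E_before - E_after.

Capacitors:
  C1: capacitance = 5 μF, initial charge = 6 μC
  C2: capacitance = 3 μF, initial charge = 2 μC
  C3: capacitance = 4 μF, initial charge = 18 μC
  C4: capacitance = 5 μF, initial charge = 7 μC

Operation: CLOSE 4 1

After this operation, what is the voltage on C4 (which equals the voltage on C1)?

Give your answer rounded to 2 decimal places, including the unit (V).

Answer: 1.30 V

Derivation:
Initial: C1(5μF, Q=6μC, V=1.20V), C2(3μF, Q=2μC, V=0.67V), C3(4μF, Q=18μC, V=4.50V), C4(5μF, Q=7μC, V=1.40V)
Op 1: CLOSE 4-1: Q_total=13.00, C_total=10.00, V=1.30; Q4=6.50, Q1=6.50; dissipated=0.050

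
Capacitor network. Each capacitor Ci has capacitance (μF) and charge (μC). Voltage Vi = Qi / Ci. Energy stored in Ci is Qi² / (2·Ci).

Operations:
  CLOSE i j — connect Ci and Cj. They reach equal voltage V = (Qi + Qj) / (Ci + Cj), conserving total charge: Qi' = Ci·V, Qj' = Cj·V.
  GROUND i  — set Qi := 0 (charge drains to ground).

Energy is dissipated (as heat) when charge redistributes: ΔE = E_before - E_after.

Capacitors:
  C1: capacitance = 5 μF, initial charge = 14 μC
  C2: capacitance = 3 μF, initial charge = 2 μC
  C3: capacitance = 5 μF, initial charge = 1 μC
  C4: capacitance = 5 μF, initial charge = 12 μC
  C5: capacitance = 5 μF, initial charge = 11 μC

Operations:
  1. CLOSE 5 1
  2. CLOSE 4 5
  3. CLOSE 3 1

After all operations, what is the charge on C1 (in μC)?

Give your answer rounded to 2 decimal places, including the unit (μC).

Initial: C1(5μF, Q=14μC, V=2.80V), C2(3μF, Q=2μC, V=0.67V), C3(5μF, Q=1μC, V=0.20V), C4(5μF, Q=12μC, V=2.40V), C5(5μF, Q=11μC, V=2.20V)
Op 1: CLOSE 5-1: Q_total=25.00, C_total=10.00, V=2.50; Q5=12.50, Q1=12.50; dissipated=0.450
Op 2: CLOSE 4-5: Q_total=24.50, C_total=10.00, V=2.45; Q4=12.25, Q5=12.25; dissipated=0.013
Op 3: CLOSE 3-1: Q_total=13.50, C_total=10.00, V=1.35; Q3=6.75, Q1=6.75; dissipated=6.612
Final charges: Q1=6.75, Q2=2.00, Q3=6.75, Q4=12.25, Q5=12.25

Answer: 6.75 μC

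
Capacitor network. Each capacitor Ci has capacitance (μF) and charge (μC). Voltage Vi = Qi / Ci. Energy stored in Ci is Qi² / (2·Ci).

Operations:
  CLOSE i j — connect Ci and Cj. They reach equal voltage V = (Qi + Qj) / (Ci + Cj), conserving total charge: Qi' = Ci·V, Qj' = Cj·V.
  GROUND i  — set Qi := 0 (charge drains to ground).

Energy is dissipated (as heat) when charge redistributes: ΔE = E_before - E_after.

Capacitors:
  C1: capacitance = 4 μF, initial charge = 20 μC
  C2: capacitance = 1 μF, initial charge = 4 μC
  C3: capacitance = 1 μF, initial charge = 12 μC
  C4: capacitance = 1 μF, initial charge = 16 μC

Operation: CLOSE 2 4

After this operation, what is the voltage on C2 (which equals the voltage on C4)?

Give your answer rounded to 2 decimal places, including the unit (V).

Answer: 10.00 V

Derivation:
Initial: C1(4μF, Q=20μC, V=5.00V), C2(1μF, Q=4μC, V=4.00V), C3(1μF, Q=12μC, V=12.00V), C4(1μF, Q=16μC, V=16.00V)
Op 1: CLOSE 2-4: Q_total=20.00, C_total=2.00, V=10.00; Q2=10.00, Q4=10.00; dissipated=36.000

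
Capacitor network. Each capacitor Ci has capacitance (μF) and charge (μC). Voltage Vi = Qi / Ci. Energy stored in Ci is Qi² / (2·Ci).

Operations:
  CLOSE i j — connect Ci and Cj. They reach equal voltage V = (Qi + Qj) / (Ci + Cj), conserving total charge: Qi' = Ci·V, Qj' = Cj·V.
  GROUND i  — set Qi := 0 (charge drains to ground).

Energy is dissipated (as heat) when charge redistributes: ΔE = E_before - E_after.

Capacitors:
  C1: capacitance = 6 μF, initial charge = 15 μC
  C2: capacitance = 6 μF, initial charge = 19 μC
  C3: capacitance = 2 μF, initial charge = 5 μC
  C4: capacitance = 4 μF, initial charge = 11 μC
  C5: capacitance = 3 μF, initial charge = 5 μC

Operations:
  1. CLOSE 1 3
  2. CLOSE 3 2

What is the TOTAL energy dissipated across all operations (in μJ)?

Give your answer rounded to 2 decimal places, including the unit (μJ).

Answer: 0.33 μJ

Derivation:
Initial: C1(6μF, Q=15μC, V=2.50V), C2(6μF, Q=19μC, V=3.17V), C3(2μF, Q=5μC, V=2.50V), C4(4μF, Q=11μC, V=2.75V), C5(3μF, Q=5μC, V=1.67V)
Op 1: CLOSE 1-3: Q_total=20.00, C_total=8.00, V=2.50; Q1=15.00, Q3=5.00; dissipated=0.000
Op 2: CLOSE 3-2: Q_total=24.00, C_total=8.00, V=3.00; Q3=6.00, Q2=18.00; dissipated=0.333
Total dissipated: 0.333 μJ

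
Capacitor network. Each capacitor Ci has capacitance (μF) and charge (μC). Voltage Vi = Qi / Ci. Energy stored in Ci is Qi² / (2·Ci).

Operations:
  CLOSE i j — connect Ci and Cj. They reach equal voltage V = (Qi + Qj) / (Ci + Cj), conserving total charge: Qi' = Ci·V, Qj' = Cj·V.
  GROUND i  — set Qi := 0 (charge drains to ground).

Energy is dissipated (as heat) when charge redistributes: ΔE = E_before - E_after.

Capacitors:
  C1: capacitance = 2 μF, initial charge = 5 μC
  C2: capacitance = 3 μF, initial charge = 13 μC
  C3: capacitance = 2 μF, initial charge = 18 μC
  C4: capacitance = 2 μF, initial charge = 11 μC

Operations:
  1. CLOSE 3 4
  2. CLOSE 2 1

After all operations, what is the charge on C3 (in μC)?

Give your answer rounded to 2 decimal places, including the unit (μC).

Initial: C1(2μF, Q=5μC, V=2.50V), C2(3μF, Q=13μC, V=4.33V), C3(2μF, Q=18μC, V=9.00V), C4(2μF, Q=11μC, V=5.50V)
Op 1: CLOSE 3-4: Q_total=29.00, C_total=4.00, V=7.25; Q3=14.50, Q4=14.50; dissipated=6.125
Op 2: CLOSE 2-1: Q_total=18.00, C_total=5.00, V=3.60; Q2=10.80, Q1=7.20; dissipated=2.017
Final charges: Q1=7.20, Q2=10.80, Q3=14.50, Q4=14.50

Answer: 14.50 μC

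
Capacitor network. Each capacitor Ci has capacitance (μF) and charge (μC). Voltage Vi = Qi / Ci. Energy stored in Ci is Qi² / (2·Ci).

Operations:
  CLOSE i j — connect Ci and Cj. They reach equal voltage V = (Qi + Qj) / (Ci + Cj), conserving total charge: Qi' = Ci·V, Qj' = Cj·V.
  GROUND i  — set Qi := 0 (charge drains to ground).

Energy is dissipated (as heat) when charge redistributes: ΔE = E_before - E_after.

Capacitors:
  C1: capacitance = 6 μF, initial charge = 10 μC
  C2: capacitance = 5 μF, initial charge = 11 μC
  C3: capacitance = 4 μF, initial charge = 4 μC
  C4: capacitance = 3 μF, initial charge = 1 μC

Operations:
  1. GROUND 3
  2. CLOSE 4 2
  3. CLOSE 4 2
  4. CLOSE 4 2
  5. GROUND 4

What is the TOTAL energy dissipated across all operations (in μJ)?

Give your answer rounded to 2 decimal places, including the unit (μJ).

Answer: 8.64 μJ

Derivation:
Initial: C1(6μF, Q=10μC, V=1.67V), C2(5μF, Q=11μC, V=2.20V), C3(4μF, Q=4μC, V=1.00V), C4(3μF, Q=1μC, V=0.33V)
Op 1: GROUND 3: Q3=0; energy lost=2.000
Op 2: CLOSE 4-2: Q_total=12.00, C_total=8.00, V=1.50; Q4=4.50, Q2=7.50; dissipated=3.267
Op 3: CLOSE 4-2: Q_total=12.00, C_total=8.00, V=1.50; Q4=4.50, Q2=7.50; dissipated=0.000
Op 4: CLOSE 4-2: Q_total=12.00, C_total=8.00, V=1.50; Q4=4.50, Q2=7.50; dissipated=0.000
Op 5: GROUND 4: Q4=0; energy lost=3.375
Total dissipated: 8.642 μJ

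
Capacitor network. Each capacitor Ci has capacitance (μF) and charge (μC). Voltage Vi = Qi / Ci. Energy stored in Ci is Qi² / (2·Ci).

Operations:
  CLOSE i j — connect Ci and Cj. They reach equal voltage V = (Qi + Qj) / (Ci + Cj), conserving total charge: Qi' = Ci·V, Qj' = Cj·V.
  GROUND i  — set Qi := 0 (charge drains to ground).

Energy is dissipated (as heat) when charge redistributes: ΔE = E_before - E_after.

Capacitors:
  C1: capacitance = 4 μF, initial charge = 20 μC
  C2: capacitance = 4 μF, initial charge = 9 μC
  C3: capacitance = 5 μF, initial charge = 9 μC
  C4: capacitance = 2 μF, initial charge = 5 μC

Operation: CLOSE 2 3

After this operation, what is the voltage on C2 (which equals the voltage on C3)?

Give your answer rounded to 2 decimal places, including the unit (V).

Initial: C1(4μF, Q=20μC, V=5.00V), C2(4μF, Q=9μC, V=2.25V), C3(5μF, Q=9μC, V=1.80V), C4(2μF, Q=5μC, V=2.50V)
Op 1: CLOSE 2-3: Q_total=18.00, C_total=9.00, V=2.00; Q2=8.00, Q3=10.00; dissipated=0.225

Answer: 2.00 V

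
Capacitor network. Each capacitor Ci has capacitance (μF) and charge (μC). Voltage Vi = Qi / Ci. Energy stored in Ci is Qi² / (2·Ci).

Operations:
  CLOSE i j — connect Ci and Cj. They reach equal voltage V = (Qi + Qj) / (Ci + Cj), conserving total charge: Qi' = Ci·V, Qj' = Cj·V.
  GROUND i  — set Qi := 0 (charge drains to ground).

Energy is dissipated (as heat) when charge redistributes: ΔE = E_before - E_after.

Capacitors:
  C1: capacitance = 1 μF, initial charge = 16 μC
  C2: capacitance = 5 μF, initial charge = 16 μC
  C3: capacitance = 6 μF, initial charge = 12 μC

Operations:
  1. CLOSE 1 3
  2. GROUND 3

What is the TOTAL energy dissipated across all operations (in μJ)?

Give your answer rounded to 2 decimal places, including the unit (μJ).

Answer: 132.00 μJ

Derivation:
Initial: C1(1μF, Q=16μC, V=16.00V), C2(5μF, Q=16μC, V=3.20V), C3(6μF, Q=12μC, V=2.00V)
Op 1: CLOSE 1-3: Q_total=28.00, C_total=7.00, V=4.00; Q1=4.00, Q3=24.00; dissipated=84.000
Op 2: GROUND 3: Q3=0; energy lost=48.000
Total dissipated: 132.000 μJ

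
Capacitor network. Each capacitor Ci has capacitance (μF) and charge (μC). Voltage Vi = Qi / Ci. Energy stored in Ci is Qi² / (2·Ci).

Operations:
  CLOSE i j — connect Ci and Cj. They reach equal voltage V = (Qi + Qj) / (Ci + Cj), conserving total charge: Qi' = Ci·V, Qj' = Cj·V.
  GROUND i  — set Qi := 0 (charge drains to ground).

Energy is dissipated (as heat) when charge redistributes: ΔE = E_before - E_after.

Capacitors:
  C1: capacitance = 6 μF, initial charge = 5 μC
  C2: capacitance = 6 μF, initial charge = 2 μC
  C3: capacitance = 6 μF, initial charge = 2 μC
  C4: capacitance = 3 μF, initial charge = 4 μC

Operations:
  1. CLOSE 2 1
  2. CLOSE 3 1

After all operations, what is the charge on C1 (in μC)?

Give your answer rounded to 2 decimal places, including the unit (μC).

Answer: 2.75 μC

Derivation:
Initial: C1(6μF, Q=5μC, V=0.83V), C2(6μF, Q=2μC, V=0.33V), C3(6μF, Q=2μC, V=0.33V), C4(3μF, Q=4μC, V=1.33V)
Op 1: CLOSE 2-1: Q_total=7.00, C_total=12.00, V=0.58; Q2=3.50, Q1=3.50; dissipated=0.375
Op 2: CLOSE 3-1: Q_total=5.50, C_total=12.00, V=0.46; Q3=2.75, Q1=2.75; dissipated=0.094
Final charges: Q1=2.75, Q2=3.50, Q3=2.75, Q4=4.00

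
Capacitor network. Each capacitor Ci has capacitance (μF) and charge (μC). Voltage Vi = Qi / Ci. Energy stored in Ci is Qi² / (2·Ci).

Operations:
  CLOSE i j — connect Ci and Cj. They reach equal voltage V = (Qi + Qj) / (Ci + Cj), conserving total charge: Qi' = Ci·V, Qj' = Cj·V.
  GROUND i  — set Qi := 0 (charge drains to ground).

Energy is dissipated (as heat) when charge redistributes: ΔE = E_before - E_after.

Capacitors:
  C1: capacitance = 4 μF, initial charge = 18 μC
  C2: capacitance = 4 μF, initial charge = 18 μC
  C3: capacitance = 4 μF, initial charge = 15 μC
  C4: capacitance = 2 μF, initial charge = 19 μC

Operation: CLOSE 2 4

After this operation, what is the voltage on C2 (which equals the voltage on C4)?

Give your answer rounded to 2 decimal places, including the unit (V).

Answer: 6.17 V

Derivation:
Initial: C1(4μF, Q=18μC, V=4.50V), C2(4μF, Q=18μC, V=4.50V), C3(4μF, Q=15μC, V=3.75V), C4(2μF, Q=19μC, V=9.50V)
Op 1: CLOSE 2-4: Q_total=37.00, C_total=6.00, V=6.17; Q2=24.67, Q4=12.33; dissipated=16.667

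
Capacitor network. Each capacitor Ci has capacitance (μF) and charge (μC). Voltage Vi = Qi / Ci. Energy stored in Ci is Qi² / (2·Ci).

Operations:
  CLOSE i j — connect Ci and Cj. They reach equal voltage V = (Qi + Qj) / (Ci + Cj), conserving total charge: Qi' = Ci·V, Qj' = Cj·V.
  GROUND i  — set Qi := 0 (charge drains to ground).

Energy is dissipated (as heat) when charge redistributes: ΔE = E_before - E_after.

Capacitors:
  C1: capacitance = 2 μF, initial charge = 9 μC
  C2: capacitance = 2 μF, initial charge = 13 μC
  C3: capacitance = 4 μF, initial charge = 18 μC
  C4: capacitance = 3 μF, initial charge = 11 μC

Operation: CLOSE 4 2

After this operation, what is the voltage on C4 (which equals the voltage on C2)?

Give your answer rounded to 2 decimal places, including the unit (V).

Initial: C1(2μF, Q=9μC, V=4.50V), C2(2μF, Q=13μC, V=6.50V), C3(4μF, Q=18μC, V=4.50V), C4(3μF, Q=11μC, V=3.67V)
Op 1: CLOSE 4-2: Q_total=24.00, C_total=5.00, V=4.80; Q4=14.40, Q2=9.60; dissipated=4.817

Answer: 4.80 V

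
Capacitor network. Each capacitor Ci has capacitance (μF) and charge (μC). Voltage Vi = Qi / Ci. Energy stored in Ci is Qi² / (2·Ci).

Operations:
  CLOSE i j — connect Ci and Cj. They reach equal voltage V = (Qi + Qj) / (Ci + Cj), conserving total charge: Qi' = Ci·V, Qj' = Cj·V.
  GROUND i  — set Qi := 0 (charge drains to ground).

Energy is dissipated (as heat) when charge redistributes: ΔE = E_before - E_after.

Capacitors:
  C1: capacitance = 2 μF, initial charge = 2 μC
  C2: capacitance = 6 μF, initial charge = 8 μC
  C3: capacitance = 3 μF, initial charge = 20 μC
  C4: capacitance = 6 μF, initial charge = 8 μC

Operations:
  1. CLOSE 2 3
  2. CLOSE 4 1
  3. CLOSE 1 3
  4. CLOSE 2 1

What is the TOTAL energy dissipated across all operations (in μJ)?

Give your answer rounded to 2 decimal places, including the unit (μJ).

Initial: C1(2μF, Q=2μC, V=1.00V), C2(6μF, Q=8μC, V=1.33V), C3(3μF, Q=20μC, V=6.67V), C4(6μF, Q=8μC, V=1.33V)
Op 1: CLOSE 2-3: Q_total=28.00, C_total=9.00, V=3.11; Q2=18.67, Q3=9.33; dissipated=28.444
Op 2: CLOSE 4-1: Q_total=10.00, C_total=8.00, V=1.25; Q4=7.50, Q1=2.50; dissipated=0.083
Op 3: CLOSE 1-3: Q_total=11.83, C_total=5.00, V=2.37; Q1=4.73, Q3=7.10; dissipated=2.078
Op 4: CLOSE 2-1: Q_total=23.40, C_total=8.00, V=2.92; Q2=17.55, Q1=5.85; dissipated=0.416
Total dissipated: 31.022 μJ

Answer: 31.02 μJ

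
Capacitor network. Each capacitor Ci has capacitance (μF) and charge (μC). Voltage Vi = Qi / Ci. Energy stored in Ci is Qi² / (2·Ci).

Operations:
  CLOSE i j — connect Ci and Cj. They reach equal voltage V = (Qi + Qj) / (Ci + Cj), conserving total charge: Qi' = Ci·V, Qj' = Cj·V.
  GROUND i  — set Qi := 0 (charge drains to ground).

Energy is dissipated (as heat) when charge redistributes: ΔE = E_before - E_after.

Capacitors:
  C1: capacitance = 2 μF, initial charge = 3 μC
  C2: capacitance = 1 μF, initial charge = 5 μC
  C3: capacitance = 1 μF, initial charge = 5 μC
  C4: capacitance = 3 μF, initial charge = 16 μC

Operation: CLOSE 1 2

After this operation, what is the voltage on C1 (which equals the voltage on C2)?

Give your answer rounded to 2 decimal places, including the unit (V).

Answer: 2.67 V

Derivation:
Initial: C1(2μF, Q=3μC, V=1.50V), C2(1μF, Q=5μC, V=5.00V), C3(1μF, Q=5μC, V=5.00V), C4(3μF, Q=16μC, V=5.33V)
Op 1: CLOSE 1-2: Q_total=8.00, C_total=3.00, V=2.67; Q1=5.33, Q2=2.67; dissipated=4.083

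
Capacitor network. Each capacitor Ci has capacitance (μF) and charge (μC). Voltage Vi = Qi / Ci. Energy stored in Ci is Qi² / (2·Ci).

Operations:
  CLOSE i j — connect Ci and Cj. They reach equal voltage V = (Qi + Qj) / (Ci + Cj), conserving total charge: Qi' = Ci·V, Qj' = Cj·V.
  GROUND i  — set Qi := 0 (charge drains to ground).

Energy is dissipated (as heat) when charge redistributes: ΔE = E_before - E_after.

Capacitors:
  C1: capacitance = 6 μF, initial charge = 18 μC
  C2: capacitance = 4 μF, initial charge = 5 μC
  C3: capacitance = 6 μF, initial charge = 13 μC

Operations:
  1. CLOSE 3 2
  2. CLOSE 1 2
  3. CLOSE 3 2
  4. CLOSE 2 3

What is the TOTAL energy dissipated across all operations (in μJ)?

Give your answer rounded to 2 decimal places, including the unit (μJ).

Initial: C1(6μF, Q=18μC, V=3.00V), C2(4μF, Q=5μC, V=1.25V), C3(6μF, Q=13μC, V=2.17V)
Op 1: CLOSE 3-2: Q_total=18.00, C_total=10.00, V=1.80; Q3=10.80, Q2=7.20; dissipated=1.008
Op 2: CLOSE 1-2: Q_total=25.20, C_total=10.00, V=2.52; Q1=15.12, Q2=10.08; dissipated=1.728
Op 3: CLOSE 3-2: Q_total=20.88, C_total=10.00, V=2.09; Q3=12.53, Q2=8.35; dissipated=0.622
Op 4: CLOSE 2-3: Q_total=20.88, C_total=10.00, V=2.09; Q2=8.35, Q3=12.53; dissipated=0.000
Total dissipated: 3.358 μJ

Answer: 3.36 μJ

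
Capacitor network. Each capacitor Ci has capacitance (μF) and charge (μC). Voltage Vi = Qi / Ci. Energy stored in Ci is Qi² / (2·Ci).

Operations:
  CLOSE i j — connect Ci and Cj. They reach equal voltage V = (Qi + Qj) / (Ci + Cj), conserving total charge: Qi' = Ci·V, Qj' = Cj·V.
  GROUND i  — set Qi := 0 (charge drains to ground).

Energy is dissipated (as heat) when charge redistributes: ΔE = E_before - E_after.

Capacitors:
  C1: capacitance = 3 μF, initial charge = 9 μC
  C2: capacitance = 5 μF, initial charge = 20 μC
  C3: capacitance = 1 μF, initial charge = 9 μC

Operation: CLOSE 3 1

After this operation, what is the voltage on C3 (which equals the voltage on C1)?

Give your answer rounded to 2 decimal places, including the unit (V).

Answer: 4.50 V

Derivation:
Initial: C1(3μF, Q=9μC, V=3.00V), C2(5μF, Q=20μC, V=4.00V), C3(1μF, Q=9μC, V=9.00V)
Op 1: CLOSE 3-1: Q_total=18.00, C_total=4.00, V=4.50; Q3=4.50, Q1=13.50; dissipated=13.500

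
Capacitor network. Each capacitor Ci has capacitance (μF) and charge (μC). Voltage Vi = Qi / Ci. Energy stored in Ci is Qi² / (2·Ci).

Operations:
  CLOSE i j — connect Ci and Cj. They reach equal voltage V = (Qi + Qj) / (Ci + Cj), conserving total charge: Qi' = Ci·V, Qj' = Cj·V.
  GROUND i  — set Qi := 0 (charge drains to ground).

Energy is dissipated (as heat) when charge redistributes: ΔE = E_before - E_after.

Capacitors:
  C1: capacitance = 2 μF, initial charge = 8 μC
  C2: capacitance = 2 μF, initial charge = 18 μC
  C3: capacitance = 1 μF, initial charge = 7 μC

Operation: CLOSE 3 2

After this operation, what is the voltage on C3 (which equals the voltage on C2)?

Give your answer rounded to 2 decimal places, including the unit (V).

Initial: C1(2μF, Q=8μC, V=4.00V), C2(2μF, Q=18μC, V=9.00V), C3(1μF, Q=7μC, V=7.00V)
Op 1: CLOSE 3-2: Q_total=25.00, C_total=3.00, V=8.33; Q3=8.33, Q2=16.67; dissipated=1.333

Answer: 8.33 V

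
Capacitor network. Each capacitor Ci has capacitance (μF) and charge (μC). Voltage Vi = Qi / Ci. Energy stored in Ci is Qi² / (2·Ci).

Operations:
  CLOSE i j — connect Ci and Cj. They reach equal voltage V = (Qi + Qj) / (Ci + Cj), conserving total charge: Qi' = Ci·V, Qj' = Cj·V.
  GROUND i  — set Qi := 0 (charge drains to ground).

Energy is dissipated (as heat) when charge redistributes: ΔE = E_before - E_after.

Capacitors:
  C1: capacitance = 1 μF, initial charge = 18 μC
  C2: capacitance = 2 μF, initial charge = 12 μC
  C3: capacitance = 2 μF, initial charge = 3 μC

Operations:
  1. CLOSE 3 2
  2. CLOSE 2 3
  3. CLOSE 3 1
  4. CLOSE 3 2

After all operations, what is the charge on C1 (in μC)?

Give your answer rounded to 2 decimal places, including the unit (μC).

Answer: 8.50 μC

Derivation:
Initial: C1(1μF, Q=18μC, V=18.00V), C2(2μF, Q=12μC, V=6.00V), C3(2μF, Q=3μC, V=1.50V)
Op 1: CLOSE 3-2: Q_total=15.00, C_total=4.00, V=3.75; Q3=7.50, Q2=7.50; dissipated=10.125
Op 2: CLOSE 2-3: Q_total=15.00, C_total=4.00, V=3.75; Q2=7.50, Q3=7.50; dissipated=0.000
Op 3: CLOSE 3-1: Q_total=25.50, C_total=3.00, V=8.50; Q3=17.00, Q1=8.50; dissipated=67.688
Op 4: CLOSE 3-2: Q_total=24.50, C_total=4.00, V=6.12; Q3=12.25, Q2=12.25; dissipated=11.281
Final charges: Q1=8.50, Q2=12.25, Q3=12.25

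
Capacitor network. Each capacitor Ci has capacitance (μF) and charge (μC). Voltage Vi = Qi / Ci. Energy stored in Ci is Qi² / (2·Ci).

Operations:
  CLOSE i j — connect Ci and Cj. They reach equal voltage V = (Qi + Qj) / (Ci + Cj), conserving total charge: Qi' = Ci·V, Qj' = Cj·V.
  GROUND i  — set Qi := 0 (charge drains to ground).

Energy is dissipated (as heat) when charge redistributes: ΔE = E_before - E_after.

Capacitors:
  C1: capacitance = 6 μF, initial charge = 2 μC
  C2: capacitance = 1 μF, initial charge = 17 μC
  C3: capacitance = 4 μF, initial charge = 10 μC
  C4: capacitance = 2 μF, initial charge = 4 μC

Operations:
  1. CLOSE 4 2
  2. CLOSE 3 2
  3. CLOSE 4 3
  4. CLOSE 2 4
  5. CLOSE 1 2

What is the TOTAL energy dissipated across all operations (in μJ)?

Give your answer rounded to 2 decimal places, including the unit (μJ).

Answer: 98.63 μJ

Derivation:
Initial: C1(6μF, Q=2μC, V=0.33V), C2(1μF, Q=17μC, V=17.00V), C3(4μF, Q=10μC, V=2.50V), C4(2μF, Q=4μC, V=2.00V)
Op 1: CLOSE 4-2: Q_total=21.00, C_total=3.00, V=7.00; Q4=14.00, Q2=7.00; dissipated=75.000
Op 2: CLOSE 3-2: Q_total=17.00, C_total=5.00, V=3.40; Q3=13.60, Q2=3.40; dissipated=8.100
Op 3: CLOSE 4-3: Q_total=27.60, C_total=6.00, V=4.60; Q4=9.20, Q3=18.40; dissipated=8.640
Op 4: CLOSE 2-4: Q_total=12.60, C_total=3.00, V=4.20; Q2=4.20, Q4=8.40; dissipated=0.480
Op 5: CLOSE 1-2: Q_total=6.20, C_total=7.00, V=0.89; Q1=5.31, Q2=0.89; dissipated=6.408
Total dissipated: 98.628 μJ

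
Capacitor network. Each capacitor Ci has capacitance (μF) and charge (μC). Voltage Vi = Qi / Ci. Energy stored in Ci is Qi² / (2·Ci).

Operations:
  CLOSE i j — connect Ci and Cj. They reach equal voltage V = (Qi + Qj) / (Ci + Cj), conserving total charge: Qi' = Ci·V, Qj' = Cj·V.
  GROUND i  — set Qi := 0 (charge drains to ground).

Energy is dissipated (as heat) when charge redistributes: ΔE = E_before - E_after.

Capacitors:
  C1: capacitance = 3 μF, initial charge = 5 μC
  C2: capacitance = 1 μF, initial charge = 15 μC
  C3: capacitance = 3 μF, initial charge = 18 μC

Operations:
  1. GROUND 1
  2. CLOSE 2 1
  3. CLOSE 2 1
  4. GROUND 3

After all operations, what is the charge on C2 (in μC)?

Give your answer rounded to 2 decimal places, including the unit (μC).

Answer: 3.75 μC

Derivation:
Initial: C1(3μF, Q=5μC, V=1.67V), C2(1μF, Q=15μC, V=15.00V), C3(3μF, Q=18μC, V=6.00V)
Op 1: GROUND 1: Q1=0; energy lost=4.167
Op 2: CLOSE 2-1: Q_total=15.00, C_total=4.00, V=3.75; Q2=3.75, Q1=11.25; dissipated=84.375
Op 3: CLOSE 2-1: Q_total=15.00, C_total=4.00, V=3.75; Q2=3.75, Q1=11.25; dissipated=0.000
Op 4: GROUND 3: Q3=0; energy lost=54.000
Final charges: Q1=11.25, Q2=3.75, Q3=0.00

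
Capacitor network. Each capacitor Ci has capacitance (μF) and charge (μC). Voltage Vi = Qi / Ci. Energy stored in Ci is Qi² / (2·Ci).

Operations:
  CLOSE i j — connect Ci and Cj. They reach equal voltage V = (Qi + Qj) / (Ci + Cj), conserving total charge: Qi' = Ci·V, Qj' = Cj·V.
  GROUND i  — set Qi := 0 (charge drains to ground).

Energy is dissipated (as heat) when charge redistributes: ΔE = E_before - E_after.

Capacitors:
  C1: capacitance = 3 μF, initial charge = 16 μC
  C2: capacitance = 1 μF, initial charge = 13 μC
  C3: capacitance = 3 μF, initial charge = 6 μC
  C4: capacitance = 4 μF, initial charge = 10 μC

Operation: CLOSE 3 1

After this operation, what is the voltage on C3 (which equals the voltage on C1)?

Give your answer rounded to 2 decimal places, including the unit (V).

Initial: C1(3μF, Q=16μC, V=5.33V), C2(1μF, Q=13μC, V=13.00V), C3(3μF, Q=6μC, V=2.00V), C4(4μF, Q=10μC, V=2.50V)
Op 1: CLOSE 3-1: Q_total=22.00, C_total=6.00, V=3.67; Q3=11.00, Q1=11.00; dissipated=8.333

Answer: 3.67 V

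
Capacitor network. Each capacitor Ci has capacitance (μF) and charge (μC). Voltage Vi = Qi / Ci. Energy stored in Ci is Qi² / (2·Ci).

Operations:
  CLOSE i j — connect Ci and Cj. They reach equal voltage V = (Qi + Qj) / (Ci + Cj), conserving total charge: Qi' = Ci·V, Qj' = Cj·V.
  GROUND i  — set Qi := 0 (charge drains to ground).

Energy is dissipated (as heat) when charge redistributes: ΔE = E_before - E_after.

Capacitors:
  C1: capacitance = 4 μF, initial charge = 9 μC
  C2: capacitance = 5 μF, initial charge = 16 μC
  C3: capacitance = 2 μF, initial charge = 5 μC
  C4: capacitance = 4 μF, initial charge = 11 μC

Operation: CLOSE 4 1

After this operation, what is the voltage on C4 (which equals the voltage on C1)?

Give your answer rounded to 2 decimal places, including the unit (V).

Answer: 2.50 V

Derivation:
Initial: C1(4μF, Q=9μC, V=2.25V), C2(5μF, Q=16μC, V=3.20V), C3(2μF, Q=5μC, V=2.50V), C4(4μF, Q=11μC, V=2.75V)
Op 1: CLOSE 4-1: Q_total=20.00, C_total=8.00, V=2.50; Q4=10.00, Q1=10.00; dissipated=0.250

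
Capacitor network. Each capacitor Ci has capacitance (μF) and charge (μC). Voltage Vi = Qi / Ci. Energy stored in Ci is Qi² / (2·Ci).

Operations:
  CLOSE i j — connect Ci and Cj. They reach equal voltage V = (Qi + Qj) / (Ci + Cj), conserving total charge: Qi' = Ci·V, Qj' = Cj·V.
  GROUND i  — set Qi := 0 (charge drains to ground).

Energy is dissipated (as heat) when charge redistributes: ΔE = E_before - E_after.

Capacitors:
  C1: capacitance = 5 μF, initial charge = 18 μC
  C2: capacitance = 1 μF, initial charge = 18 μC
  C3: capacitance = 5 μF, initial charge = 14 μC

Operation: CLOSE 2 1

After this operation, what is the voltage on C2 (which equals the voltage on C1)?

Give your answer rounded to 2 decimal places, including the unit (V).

Answer: 6.00 V

Derivation:
Initial: C1(5μF, Q=18μC, V=3.60V), C2(1μF, Q=18μC, V=18.00V), C3(5μF, Q=14μC, V=2.80V)
Op 1: CLOSE 2-1: Q_total=36.00, C_total=6.00, V=6.00; Q2=6.00, Q1=30.00; dissipated=86.400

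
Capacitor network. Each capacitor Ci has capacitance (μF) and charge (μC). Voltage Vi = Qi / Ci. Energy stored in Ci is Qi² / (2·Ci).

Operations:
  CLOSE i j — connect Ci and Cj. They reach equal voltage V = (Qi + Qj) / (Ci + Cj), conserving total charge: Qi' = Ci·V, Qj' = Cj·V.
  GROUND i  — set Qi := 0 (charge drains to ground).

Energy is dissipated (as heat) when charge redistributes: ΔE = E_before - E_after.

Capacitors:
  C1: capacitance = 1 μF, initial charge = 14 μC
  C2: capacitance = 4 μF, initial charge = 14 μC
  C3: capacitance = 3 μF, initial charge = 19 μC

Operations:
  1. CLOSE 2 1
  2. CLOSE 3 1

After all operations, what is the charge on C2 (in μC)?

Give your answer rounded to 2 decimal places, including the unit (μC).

Answer: 22.40 μC

Derivation:
Initial: C1(1μF, Q=14μC, V=14.00V), C2(4μF, Q=14μC, V=3.50V), C3(3μF, Q=19μC, V=6.33V)
Op 1: CLOSE 2-1: Q_total=28.00, C_total=5.00, V=5.60; Q2=22.40, Q1=5.60; dissipated=44.100
Op 2: CLOSE 3-1: Q_total=24.60, C_total=4.00, V=6.15; Q3=18.45, Q1=6.15; dissipated=0.202
Final charges: Q1=6.15, Q2=22.40, Q3=18.45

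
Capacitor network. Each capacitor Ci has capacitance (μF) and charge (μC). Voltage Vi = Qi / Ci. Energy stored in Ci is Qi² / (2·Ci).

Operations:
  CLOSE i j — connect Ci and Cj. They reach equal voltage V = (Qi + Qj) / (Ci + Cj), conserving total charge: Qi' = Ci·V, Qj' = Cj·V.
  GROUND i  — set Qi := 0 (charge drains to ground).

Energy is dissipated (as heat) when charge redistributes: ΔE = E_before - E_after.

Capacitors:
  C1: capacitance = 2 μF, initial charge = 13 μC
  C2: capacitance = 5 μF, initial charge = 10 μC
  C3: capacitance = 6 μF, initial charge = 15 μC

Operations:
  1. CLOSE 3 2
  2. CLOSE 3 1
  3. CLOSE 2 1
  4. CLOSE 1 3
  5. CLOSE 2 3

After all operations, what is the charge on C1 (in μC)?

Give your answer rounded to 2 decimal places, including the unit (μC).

Initial: C1(2μF, Q=13μC, V=6.50V), C2(5μF, Q=10μC, V=2.00V), C3(6μF, Q=15μC, V=2.50V)
Op 1: CLOSE 3-2: Q_total=25.00, C_total=11.00, V=2.27; Q3=13.64, Q2=11.36; dissipated=0.341
Op 2: CLOSE 3-1: Q_total=26.64, C_total=8.00, V=3.33; Q3=19.98, Q1=6.66; dissipated=13.402
Op 3: CLOSE 2-1: Q_total=18.02, C_total=7.00, V=2.57; Q2=12.87, Q1=5.15; dissipated=0.798
Op 4: CLOSE 1-3: Q_total=25.13, C_total=8.00, V=3.14; Q1=6.28, Q3=18.84; dissipated=0.427
Op 5: CLOSE 2-3: Q_total=31.72, C_total=11.00, V=2.88; Q2=14.42, Q3=17.30; dissipated=0.437
Final charges: Q1=6.28, Q2=14.42, Q3=17.30

Answer: 6.28 μC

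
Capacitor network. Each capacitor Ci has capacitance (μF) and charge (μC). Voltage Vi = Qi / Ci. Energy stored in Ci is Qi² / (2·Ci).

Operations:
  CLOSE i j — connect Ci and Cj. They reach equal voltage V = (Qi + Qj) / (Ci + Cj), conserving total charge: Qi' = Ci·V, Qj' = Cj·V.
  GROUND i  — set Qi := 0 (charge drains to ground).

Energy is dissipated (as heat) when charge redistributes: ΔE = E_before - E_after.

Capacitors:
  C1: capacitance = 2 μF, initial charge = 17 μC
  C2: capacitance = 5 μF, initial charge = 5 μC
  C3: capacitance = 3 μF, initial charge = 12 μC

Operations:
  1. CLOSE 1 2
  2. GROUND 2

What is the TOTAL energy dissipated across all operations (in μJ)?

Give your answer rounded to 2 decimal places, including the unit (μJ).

Answer: 64.87 μJ

Derivation:
Initial: C1(2μF, Q=17μC, V=8.50V), C2(5μF, Q=5μC, V=1.00V), C3(3μF, Q=12μC, V=4.00V)
Op 1: CLOSE 1-2: Q_total=22.00, C_total=7.00, V=3.14; Q1=6.29, Q2=15.71; dissipated=40.179
Op 2: GROUND 2: Q2=0; energy lost=24.694
Total dissipated: 64.872 μJ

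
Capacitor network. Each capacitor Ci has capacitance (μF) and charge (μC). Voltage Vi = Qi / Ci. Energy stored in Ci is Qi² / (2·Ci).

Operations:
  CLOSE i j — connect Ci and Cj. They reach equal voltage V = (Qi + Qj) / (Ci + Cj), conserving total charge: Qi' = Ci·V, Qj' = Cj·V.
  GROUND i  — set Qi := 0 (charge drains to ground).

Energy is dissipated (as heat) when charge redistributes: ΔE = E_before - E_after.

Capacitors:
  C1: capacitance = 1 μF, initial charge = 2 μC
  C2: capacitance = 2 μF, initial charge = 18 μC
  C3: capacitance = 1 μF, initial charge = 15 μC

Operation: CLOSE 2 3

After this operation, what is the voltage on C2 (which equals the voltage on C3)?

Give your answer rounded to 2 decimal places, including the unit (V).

Answer: 11.00 V

Derivation:
Initial: C1(1μF, Q=2μC, V=2.00V), C2(2μF, Q=18μC, V=9.00V), C3(1μF, Q=15μC, V=15.00V)
Op 1: CLOSE 2-3: Q_total=33.00, C_total=3.00, V=11.00; Q2=22.00, Q3=11.00; dissipated=12.000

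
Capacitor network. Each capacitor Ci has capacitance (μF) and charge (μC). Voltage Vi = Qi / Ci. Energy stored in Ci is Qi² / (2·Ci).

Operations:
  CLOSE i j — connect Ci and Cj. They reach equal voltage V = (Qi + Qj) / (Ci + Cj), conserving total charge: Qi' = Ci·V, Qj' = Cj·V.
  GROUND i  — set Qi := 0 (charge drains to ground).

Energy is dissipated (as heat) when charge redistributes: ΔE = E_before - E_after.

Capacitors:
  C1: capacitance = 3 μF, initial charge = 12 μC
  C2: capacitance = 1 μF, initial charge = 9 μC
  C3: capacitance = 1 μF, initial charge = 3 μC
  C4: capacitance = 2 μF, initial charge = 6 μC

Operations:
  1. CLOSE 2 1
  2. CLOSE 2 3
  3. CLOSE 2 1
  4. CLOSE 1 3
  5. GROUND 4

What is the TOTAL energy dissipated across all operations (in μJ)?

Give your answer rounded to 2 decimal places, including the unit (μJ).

Answer: 20.38 μJ

Derivation:
Initial: C1(3μF, Q=12μC, V=4.00V), C2(1μF, Q=9μC, V=9.00V), C3(1μF, Q=3μC, V=3.00V), C4(2μF, Q=6μC, V=3.00V)
Op 1: CLOSE 2-1: Q_total=21.00, C_total=4.00, V=5.25; Q2=5.25, Q1=15.75; dissipated=9.375
Op 2: CLOSE 2-3: Q_total=8.25, C_total=2.00, V=4.12; Q2=4.12, Q3=4.12; dissipated=1.266
Op 3: CLOSE 2-1: Q_total=19.88, C_total=4.00, V=4.97; Q2=4.97, Q1=14.91; dissipated=0.475
Op 4: CLOSE 1-3: Q_total=19.03, C_total=4.00, V=4.76; Q1=14.27, Q3=4.76; dissipated=0.267
Op 5: GROUND 4: Q4=0; energy lost=9.000
Total dissipated: 20.382 μJ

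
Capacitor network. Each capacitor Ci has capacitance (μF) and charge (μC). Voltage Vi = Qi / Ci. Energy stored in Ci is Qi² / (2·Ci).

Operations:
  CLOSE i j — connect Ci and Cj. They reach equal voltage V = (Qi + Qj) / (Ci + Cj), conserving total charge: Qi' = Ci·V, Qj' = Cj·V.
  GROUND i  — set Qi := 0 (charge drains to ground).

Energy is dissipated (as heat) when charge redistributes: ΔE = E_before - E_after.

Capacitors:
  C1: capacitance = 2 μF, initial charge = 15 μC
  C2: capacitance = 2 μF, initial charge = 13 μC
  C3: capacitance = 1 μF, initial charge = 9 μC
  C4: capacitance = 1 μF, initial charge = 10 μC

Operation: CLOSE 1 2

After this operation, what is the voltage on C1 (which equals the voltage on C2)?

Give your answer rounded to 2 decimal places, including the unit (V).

Initial: C1(2μF, Q=15μC, V=7.50V), C2(2μF, Q=13μC, V=6.50V), C3(1μF, Q=9μC, V=9.00V), C4(1μF, Q=10μC, V=10.00V)
Op 1: CLOSE 1-2: Q_total=28.00, C_total=4.00, V=7.00; Q1=14.00, Q2=14.00; dissipated=0.500

Answer: 7.00 V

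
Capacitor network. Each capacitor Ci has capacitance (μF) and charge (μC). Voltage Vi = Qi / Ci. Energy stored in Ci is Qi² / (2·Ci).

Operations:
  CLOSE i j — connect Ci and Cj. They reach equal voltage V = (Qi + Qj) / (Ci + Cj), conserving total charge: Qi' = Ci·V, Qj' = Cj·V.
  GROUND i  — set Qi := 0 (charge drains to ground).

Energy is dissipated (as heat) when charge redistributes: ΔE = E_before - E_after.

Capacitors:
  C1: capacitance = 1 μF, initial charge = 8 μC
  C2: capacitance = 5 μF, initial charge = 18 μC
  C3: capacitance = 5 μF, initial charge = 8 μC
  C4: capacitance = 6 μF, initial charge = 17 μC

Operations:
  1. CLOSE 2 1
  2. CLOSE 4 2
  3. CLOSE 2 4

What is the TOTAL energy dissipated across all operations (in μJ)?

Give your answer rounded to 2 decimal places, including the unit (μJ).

Answer: 11.13 μJ

Derivation:
Initial: C1(1μF, Q=8μC, V=8.00V), C2(5μF, Q=18μC, V=3.60V), C3(5μF, Q=8μC, V=1.60V), C4(6μF, Q=17μC, V=2.83V)
Op 1: CLOSE 2-1: Q_total=26.00, C_total=6.00, V=4.33; Q2=21.67, Q1=4.33; dissipated=8.067
Op 2: CLOSE 4-2: Q_total=38.67, C_total=11.00, V=3.52; Q4=21.09, Q2=17.58; dissipated=3.068
Op 3: CLOSE 2-4: Q_total=38.67, C_total=11.00, V=3.52; Q2=17.58, Q4=21.09; dissipated=0.000
Total dissipated: 11.135 μJ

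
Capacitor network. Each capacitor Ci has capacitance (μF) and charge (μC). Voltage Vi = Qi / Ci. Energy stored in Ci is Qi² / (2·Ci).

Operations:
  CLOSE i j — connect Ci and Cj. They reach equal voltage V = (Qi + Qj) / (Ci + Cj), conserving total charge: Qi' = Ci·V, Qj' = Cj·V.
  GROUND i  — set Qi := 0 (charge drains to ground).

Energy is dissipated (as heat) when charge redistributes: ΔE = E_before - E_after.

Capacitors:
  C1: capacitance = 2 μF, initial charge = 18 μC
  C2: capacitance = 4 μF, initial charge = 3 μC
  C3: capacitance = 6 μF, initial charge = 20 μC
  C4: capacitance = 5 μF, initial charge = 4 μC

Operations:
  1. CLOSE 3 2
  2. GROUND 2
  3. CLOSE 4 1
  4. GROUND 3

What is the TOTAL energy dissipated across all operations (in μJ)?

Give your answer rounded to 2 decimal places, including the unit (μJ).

Answer: 82.49 μJ

Derivation:
Initial: C1(2μF, Q=18μC, V=9.00V), C2(4μF, Q=3μC, V=0.75V), C3(6μF, Q=20μC, V=3.33V), C4(5μF, Q=4μC, V=0.80V)
Op 1: CLOSE 3-2: Q_total=23.00, C_total=10.00, V=2.30; Q3=13.80, Q2=9.20; dissipated=8.008
Op 2: GROUND 2: Q2=0; energy lost=10.580
Op 3: CLOSE 4-1: Q_total=22.00, C_total=7.00, V=3.14; Q4=15.71, Q1=6.29; dissipated=48.029
Op 4: GROUND 3: Q3=0; energy lost=15.870
Total dissipated: 82.487 μJ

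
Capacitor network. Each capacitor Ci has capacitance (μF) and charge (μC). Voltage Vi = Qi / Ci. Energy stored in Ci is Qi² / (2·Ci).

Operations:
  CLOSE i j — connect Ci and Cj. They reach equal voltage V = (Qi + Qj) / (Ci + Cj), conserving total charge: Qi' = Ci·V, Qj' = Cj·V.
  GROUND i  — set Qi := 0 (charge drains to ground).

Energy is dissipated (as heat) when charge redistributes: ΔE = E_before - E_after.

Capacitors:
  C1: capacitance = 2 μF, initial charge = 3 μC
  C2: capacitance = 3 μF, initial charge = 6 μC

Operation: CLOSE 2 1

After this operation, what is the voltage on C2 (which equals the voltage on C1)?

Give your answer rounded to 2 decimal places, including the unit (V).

Answer: 1.80 V

Derivation:
Initial: C1(2μF, Q=3μC, V=1.50V), C2(3μF, Q=6μC, V=2.00V)
Op 1: CLOSE 2-1: Q_total=9.00, C_total=5.00, V=1.80; Q2=5.40, Q1=3.60; dissipated=0.150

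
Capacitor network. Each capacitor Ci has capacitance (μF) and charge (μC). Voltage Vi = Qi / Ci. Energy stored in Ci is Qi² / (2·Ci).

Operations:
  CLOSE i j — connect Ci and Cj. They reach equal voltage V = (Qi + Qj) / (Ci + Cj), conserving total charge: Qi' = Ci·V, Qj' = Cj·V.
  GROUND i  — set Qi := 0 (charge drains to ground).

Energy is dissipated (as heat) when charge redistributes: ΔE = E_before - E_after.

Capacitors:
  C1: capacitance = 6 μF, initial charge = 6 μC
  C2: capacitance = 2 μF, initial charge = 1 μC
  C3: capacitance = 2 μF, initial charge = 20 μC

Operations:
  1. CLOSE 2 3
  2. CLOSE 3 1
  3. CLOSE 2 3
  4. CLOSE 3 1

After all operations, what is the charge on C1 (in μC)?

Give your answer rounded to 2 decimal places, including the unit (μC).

Answer: 14.77 μC

Derivation:
Initial: C1(6μF, Q=6μC, V=1.00V), C2(2μF, Q=1μC, V=0.50V), C3(2μF, Q=20μC, V=10.00V)
Op 1: CLOSE 2-3: Q_total=21.00, C_total=4.00, V=5.25; Q2=10.50, Q3=10.50; dissipated=45.125
Op 2: CLOSE 3-1: Q_total=16.50, C_total=8.00, V=2.06; Q3=4.12, Q1=12.38; dissipated=13.547
Op 3: CLOSE 2-3: Q_total=14.62, C_total=4.00, V=3.66; Q2=7.31, Q3=7.31; dissipated=5.080
Op 4: CLOSE 3-1: Q_total=19.69, C_total=8.00, V=2.46; Q3=4.92, Q1=14.77; dissipated=1.905
Final charges: Q1=14.77, Q2=7.31, Q3=4.92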